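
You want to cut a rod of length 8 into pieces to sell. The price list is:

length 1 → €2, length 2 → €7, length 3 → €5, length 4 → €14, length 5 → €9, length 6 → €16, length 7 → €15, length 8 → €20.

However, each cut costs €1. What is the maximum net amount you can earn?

27

Let net[k] be the best obtainable value from length k. For each k, try every first piece i and keep the best of price[i] + net[k−i] minus the 1 cut fee when i<k.
net[1] = 2
net[2] = max(2+2-1, 7+0) = 7
net[3] = max(2+7-1, 7+2-1, 5+0) = 8
net[4] = max(2+8-1, 7+7-1, 5+2-1, 14+0) = 14
net[5] = max(2+14-1, 7+8-1, 5+7-1, 14+2-1, 9+0) = 15
net[6] = max(2+15-1, 7+14-1, 5+8-1, 14+7-1, 9+2-1, 16+0) = 20
net[7] = max(2+20-1, 7+15-1, 5+14-1, …, 16+2-1, 15+0) = 21
net[8] = max(2+21-1, 7+20-1, 5+15-1, …, 15+2-1, 20+0) = 27
One optimal plan: pieces 4 + 4 (1 cut) → €28 − €1 = €27.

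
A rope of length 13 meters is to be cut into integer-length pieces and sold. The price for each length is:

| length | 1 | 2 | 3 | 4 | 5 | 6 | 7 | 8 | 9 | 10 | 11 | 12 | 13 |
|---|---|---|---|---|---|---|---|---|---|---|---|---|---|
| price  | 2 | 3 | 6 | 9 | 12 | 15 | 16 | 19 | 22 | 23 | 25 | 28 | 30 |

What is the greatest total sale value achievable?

Consider every possible first cut. r[k] is the best of p[i]+r[k−i] over all sellable i≤k.
r[1] = 2
r[2] = 4  (first piece 1, then r[1]=2)
r[3] = 6  (first piece 1, then r[2]=4)
r[4] = 9
r[5] = 12
r[6] = 15
r[7] = 17  (first piece 1, then r[6]=15)
r[8] = 19  (first piece 1, then r[7]=17)
r[9] = 22
r[10] = 24  (first piece 1, then r[9]=22)
r[11] = 27  (first piece 5, then r[6]=15)
r[12] = 30  (first piece 6, then r[6]=15)
r[13] = 32  (first piece 1, then r[12]=30)
One optimal cutting: 6 + 6 + 1 → 15 + 15 + 2 = 32.

32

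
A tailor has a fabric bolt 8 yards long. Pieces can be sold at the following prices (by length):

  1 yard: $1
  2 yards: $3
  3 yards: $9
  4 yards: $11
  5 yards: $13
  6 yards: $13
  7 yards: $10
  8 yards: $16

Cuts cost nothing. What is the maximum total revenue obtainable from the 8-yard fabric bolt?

22

Build R[k] bottom-up: R[k] = max over allowed piece i of (p[i] + R[k−i]).
R[1] = 1
R[2] = 3
R[3] = 9
R[4] = 11
R[5] = 13
R[6] = 18  (first piece 3, then R[3]=9)
R[7] = 20  (first piece 3, then R[4]=11)
R[8] = 22  (first piece 3, then R[5]=13)
One optimal cutting: 5 + 3 → $13 + $9 = $22.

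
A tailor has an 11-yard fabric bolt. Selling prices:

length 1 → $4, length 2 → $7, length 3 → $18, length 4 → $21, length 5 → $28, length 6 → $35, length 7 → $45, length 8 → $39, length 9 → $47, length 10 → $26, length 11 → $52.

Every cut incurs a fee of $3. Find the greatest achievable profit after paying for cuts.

63

Build v[k] bottom-up: v[k] = max over allowed piece i of (p[i] + v[k−i]) − 3 per cut.
v[1] = 4
v[2] = 7
v[3] = 18
v[4] = 21
v[5] = 28
v[6] = 35
v[7] = 45
v[8] = 46  (first piece 1, then v[7]=45)
v[9] = 50  (first piece 3, then v[6]=35)
v[10] = 60  (first piece 3, then v[7]=45)
v[11] = 63  (first piece 4, then v[7]=45)
One optimal plan: pieces 7 + 4 (1 cut) → $66 − $3 = $63.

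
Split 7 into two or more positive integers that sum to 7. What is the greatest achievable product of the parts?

12

Define m[k] = max over 1≤i<k of i · max(k−i, m[k−i]); the inner max lets the remainder stay uncut if that's better.
m[2] = 1·max(1,0) = 1·1 = 1
m[3] = 1·max(2,1) = 1·2 = 2
m[4] = 2·max(2,1) = 2·2 = 4
m[5] = 2·max(3,2) = 2·3 = 6
m[6] = 3·max(3,2) = 3·3 = 9
m[7] = 2·max(5,6) = 2·6 = 12
One optimal split: 3 + 2 + 2; product 3·2·2 = 12.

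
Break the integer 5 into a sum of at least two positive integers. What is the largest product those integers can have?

Define prod[k] = max over 1≤i<k of i · max(k−i, prod[k−i]); the inner max lets the remainder stay uncut if that's better.
prod[2] = 1×max(1,0) = 1×1 = 1
prod[3] = max(1×2, 2×1) = 2
prod[4] = max(1×3, 2×2, 3×1) = 4
prod[5] = max(1×4, 2×3, 3×2, 4×1) = 6
One optimal split: 3 + 2; product 3×2 = 6.

6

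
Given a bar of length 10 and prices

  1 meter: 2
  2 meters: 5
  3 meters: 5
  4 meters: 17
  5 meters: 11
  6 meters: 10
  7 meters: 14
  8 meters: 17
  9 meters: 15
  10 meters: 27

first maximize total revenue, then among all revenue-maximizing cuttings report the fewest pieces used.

Build r[k] bottom-up: r[k] = max over allowed piece i of (p[i] + r[k−i]).
r[1] = 2
r[2] = 5
r[3] = 7  (first piece 1, then r[2]=5)
r[4] = 17
r[5] = 19  (first piece 1, then r[4]=17)
r[6] = 22  (first piece 2, then r[4]=17)
r[7] = 24  (first piece 1, then r[6]=22)
r[8] = 34  (first piece 4, then r[4]=17)
r[9] = 36  (first piece 1, then r[8]=34)
r[10] = 39  (first piece 2, then r[8]=34)
Maximum revenue is 39.
Now minimize piece count subject to staying optimal: for each k, pieces[k] = 1 + min over i with p[i]+r[k−i]=r[k] of pieces[k−i].
pieces[7] = 3
pieces[8] = 2
pieces[9] = 3
pieces[10] = 3

3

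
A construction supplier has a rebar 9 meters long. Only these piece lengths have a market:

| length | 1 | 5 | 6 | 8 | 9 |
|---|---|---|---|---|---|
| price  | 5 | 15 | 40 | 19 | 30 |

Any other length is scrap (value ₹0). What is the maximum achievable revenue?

Build best[k] bottom-up: best[k] = max over allowed piece i of (p[i] + best[k−i]).
best[1] = 5
best[2] = 10  (first piece 1, then best[1]=5)
best[3] = 15  (first piece 1, then best[2]=10)
best[4] = 20  (first piece 1, then best[3]=15)
best[5] = max(5+20, 15+0) = 25
best[6] = max(5+25, 15+5, 40+0) = 40
best[7] = max(5+40, 15+10, 40+5) = 45
best[8] = max(5+45, 15+15, 40+10, 19+0) = 50
best[9] = max(5+50, 15+20, 40+15, 19+5, 30+0) = 55
One optimal cutting: 6 + 1 + 1 + 1 → ₹55.

55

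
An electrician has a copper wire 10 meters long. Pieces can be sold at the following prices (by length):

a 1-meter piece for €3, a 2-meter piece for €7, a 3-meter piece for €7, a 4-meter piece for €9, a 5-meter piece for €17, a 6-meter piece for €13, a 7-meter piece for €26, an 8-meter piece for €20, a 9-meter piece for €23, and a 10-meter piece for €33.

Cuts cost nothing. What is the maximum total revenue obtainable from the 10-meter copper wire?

36

Consider every possible first cut. r[k] is the best of p[i]+r[k−i] over all sellable i≤k.
r[1] = 3
r[2] = 7
r[3] = 10  (first piece 1, then r[2]=7)
r[4] = 14  (first piece 2, then r[2]=7)
r[5] = 17  (first piece 1, then r[4]=14)
r[6] = 21  (first piece 2, then r[4]=14)
r[7] = 26
r[8] = 29  (first piece 1, then r[7]=26)
r[9] = 33  (first piece 2, then r[7]=26)
r[10] = 36  (first piece 1, then r[9]=33)
One optimal cutting: 7 + 2 + 1 → €26 + €7 + €3 = €36.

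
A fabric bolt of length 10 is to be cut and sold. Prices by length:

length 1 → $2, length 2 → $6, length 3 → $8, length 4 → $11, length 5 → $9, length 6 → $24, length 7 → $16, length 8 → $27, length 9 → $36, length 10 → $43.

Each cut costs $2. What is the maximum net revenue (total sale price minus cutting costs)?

Let v[k] be the best obtainable value from length k. For each k, try every first piece i and keep the best of price[i] + v[k−i] minus the 2 cut fee when i<k.
v[1] = 2
v[2] = max(2+2-2, 6+0) = 6
v[3] = max(2+6-2, 6+2-2, 8+0) = 8
v[4] = max(2+8-2, 6+6-2, 8+2-2, 11+0) = 11
v[5] = max(2+11-2, 6+8-2, 8+6-2, 11+2-2, 9+0) = 12
v[6] = max(2+12-2, 6+11-2, 8+8-2, 11+6-2, 9+2-2, 24+0) = 24
v[7] = max(2+24-2, 6+12-2, 8+11-2, …, 24+2-2, 16+0) = 24
v[8] = max(2+24-2, 6+24-2, 8+12-2, …, 16+2-2, 27+0) = 28
v[9] = max(2+28-2, 6+24-2, 8+24-2, …, 27+2-2, 36+0) = 36
v[10] = max(2+36-2, 6+28-2, 8+24-2, …, 36+2-2, 43+0) = 43
Best is to make no cuts and sell whole for $43.

43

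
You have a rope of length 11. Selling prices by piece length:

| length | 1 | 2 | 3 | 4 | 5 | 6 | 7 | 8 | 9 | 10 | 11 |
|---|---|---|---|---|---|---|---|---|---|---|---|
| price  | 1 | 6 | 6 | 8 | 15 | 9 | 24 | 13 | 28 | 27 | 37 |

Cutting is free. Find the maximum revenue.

Build R[k] bottom-up: R[k] = max over allowed piece i of (p[i] + R[k−i]).
R[1] = 1
R[2] = max(1+1, 6+0) = 6
R[3] = max(1+6, 6+1, 6+0) = 7
R[4] = max(1+7, 6+6, 6+1, 8+0) = 12
R[5] = max(1+12, 6+7, 6+6, 8+1, 15+0) = 15
R[6] = max(1+15, 6+12, 6+7, 8+6, 15+1, 9+0) = 18
R[7] = max(1+18, 6+15, 6+12, …, 9+1, 24+0) = 24
R[8] = max(1+24, 6+18, 6+15, …, 24+1, 13+0) = 25
R[9] = max(1+25, 6+24, 6+18, …, 13+1, 28+0) = 30
R[10] = max(1+30, 6+25, 6+24, …, 28+1, 27+0) = 31
R[11] = max(1+31, 6+30, 6+25, …, 27+1, 37+0) = 37
Best is to sell the whole 11-meter piece uncut for $37.

37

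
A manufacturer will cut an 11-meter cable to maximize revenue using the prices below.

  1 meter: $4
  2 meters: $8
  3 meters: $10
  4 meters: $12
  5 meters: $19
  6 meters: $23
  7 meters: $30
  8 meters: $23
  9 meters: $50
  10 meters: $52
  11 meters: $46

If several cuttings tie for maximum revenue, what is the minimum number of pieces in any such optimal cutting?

Let r[k] be the best obtainable value from length k. For each k, try every first piece i and keep the best of price[i] + r[k−i].
r[1] = 4
r[2] = max(4+4, 8+0) = 8
r[3] = max(4+8, 8+4, 10+0) = 12
r[4] = max(4+12, 8+8, 10+4, 12+0) = 16
r[5] = max(4+16, 8+12, 10+8, 12+4, 19+0) = 20
r[6] = max(4+20, 8+16, 10+12, 12+8, 19+4, 23+0) = 24
r[7] = max(4+24, 8+20, 10+16, …, 23+4, 30+0) = 30
r[8] = max(4+30, 8+24, 10+20, …, 30+4, 23+0) = 34
r[9] = max(4+34, 8+30, 10+24, …, 23+4, 50+0) = 50
r[10] = max(4+50, 8+34, 10+30, …, 50+4, 52+0) = 54
r[11] = max(4+54, 8+50, 10+34, …, 52+4, 46+0) = 58
Maximum revenue is $58.
Now minimize piece count subject to staying optimal: for each k, pieces[k] = 1 + min over i with p[i]+r[k−i]=r[k] of pieces[k−i].
pieces[8] = 2
pieces[9] = 1
pieces[10] = 2
pieces[11] = 2

2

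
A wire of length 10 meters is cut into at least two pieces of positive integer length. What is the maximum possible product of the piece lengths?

Define prod[k] = max over 1≤i<k of i · max(k−i, prod[k−i]); the inner max lets the remainder stay uncut if that's better.
prod[2] = 1×max(1,0) = 1×1 = 1
prod[3] = 1×max(2,1) = 1×2 = 2
prod[4] = 2×max(2,1) = 2×2 = 4
prod[5] = 2×max(3,2) = 2×3 = 6
prod[6] = 3×max(3,2) = 3×3 = 9
prod[7] = 2×max(5,6) = 2×6 = 12
prod[8] = 2×max(6,9) = 2×9 = 18
prod[9] = 3×max(6,9) = 3×9 = 27
prod[10] = 2×max(8,18) = 2×18 = 36
One optimal split: 3 + 3 + 2 + 2; product 3×3×2×2 = 36.

36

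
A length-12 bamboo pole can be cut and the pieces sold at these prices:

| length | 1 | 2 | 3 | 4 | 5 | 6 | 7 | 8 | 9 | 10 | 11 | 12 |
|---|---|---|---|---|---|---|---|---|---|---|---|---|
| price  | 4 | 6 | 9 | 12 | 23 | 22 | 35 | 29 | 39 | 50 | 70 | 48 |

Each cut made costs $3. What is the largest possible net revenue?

Consider every possible first cut. v[k] is the best of p[i]+v[k−i] over all sellable i≤k, charging 3 whenever i<k.
v[1] = 4
v[2] = max(4+4-3, 6+0) = 6
v[3] = max(4+6-3, 6+4-3, 9+0) = 9
v[4] = max(4+9-3, 6+6-3, 9+4-3, 12+0) = 12
v[5] = max(4+12-3, 6+9-3, 9+6-3, 12+4-3, 23+0) = 23
v[6] = max(4+23-3, 6+12-3, 9+9-3, 12+6-3, 23+4-3, 22+0) = 24
v[7] = max(4+24-3, 6+23-3, 9+12-3, …, 22+4-3, 35+0) = 35
v[8] = max(4+35-3, 6+24-3, 9+23-3, …, 35+4-3, 29+0) = 36
v[9] = max(4+36-3, 6+35-3, 9+24-3, …, 29+4-3, 39+0) = 39
v[10] = max(4+39-3, 6+36-3, 9+35-3, …, 39+4-3, 50+0) = 50
v[11] = max(4+50-3, 6+39-3, 9+36-3, …, 50+4-3, 70+0) = 70
v[12] = max(4+70-3, 6+50-3, 9+39-3, …, 70+4-3, 48+0) = 71
One optimal plan: pieces 11 + 1 (1 cut) → $74 − $3 = $71.

71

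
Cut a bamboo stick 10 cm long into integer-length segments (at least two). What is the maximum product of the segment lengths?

Fill P[k] for k=2..10: at each k try every first piece i and multiply by the better of (k−i) uncut or P[k−i].
P[2] = 1*max(1,0) = 1*1 = 1
P[3] = 1*max(2,1) = 1*2 = 2
P[4] = 2*max(2,1) = 2*2 = 4
P[5] = 2*max(3,2) = 2*3 = 6
P[6] = 3*max(3,2) = 3*3 = 9
P[7] = 2*max(5,6) = 2*6 = 12
P[8] = 2*max(6,9) = 2*9 = 18
P[9] = 3*max(6,9) = 3*9 = 27
P[10] = 2*max(8,18) = 2*18 = 36
One optimal split: 3 + 3 + 2 + 2; product 3*3*2*2 = 36.

36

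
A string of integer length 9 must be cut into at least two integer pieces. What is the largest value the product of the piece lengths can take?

27

Fill f[k] for k=2..9: at each k try every first piece i and multiply by the better of (k−i) uncut or f[k−i].
f[2] = 1*max(1,0) = 1*1 = 1
f[3] = max(1*2, 2*1) = 2
f[4] = max(1*3, 2*2, 3*1) = 4
f[5] = max(1*4, 2*3, 3*2, 4*1) = 6
f[6] = max(1*6, 2*4, 3*3, 4*2, 5*1) = 9
f[7] = max(1*9, 2*6, 3*4, 4*3, 5*2, 6*1) = 12
f[8] = max(1*12, 2*9, 3*6, …, 6*2, 7*1) = 18
f[9] = max(1*18, 2*12, 3*9, …, 7*2, 8*1) = 27
One optimal split: 3 + 3 + 3; product 3*3*3 = 27.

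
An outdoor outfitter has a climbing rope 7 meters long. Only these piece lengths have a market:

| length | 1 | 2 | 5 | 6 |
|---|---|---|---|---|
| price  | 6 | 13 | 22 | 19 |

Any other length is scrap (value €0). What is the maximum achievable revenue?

Let r[k] be the best obtainable value from length k. For each k, try every first piece i and keep the best of price[i] + r[k−i].
r[1] = 6
r[2] = max(6+6, 13+0) = 13
r[3] = max(6+13, 13+6) = 19
r[4] = max(6+19, 13+13) = 26
r[5] = max(6+26, 13+19, 22+0) = 32
r[6] = max(6+32, 13+26, 22+6, 19+0) = 39
r[7] = max(6+39, 13+32, 22+13, 19+6) = 45
One optimal cutting: 2 + 2 + 2 + 1 → €45.

45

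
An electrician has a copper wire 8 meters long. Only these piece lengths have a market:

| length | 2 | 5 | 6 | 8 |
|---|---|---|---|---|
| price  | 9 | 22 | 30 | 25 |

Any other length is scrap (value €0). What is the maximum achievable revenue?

Consider every possible first cut. f[k] is the best of p[i]+f[k−i] over all sellable i≤k.
f[1] = 0
f[2] = 9
f[3] = 9
f[4] = 18  (first piece 2, then f[2]=9)
f[5] = max(9+9, 22+0) = 22
f[6] = max(9+18, 22+0, 30+0) = 30
f[7] = max(9+22, 22+9, 30+0) = 31
f[8] = max(9+30, 22+9, 30+9, 25+0) = 39
One optimal cutting: 6 + 2 → €39.

39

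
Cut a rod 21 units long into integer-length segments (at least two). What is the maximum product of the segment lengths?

Fill prod[k] for k=2..21: at each k try every first piece i and multiply by the better of (k−i) uncut or prod[k−i].
prod[2] = 1*max(1,0) = 1*1 = 1
prod[3] = 1*max(2,1) = 1*2 = 2
prod[4] = 2*max(2,1) = 2*2 = 4
prod[5] = 2*max(3,2) = 2*3 = 6
prod[6] = 3*max(3,2) = 3*3 = 9
prod[7] = 2*max(5,6) = 2*6 = 12
prod[8] = 2*max(6,9) = 2*9 = 18
prod[9] = 3*max(6,9) = 3*9 = 27
prod[10] = 2*max(8,18) = 2*18 = 36
prod[11] = 2*max(9,27) = 2*27 = 54
prod[12] = 3*max(9,27) = 3*27 = 81
prod[13] = 2*max(11,54) = 2*54 = 108
prod[14] = 2*max(12,81) = 2*81 = 162
prod[15] = 3*max(12,81) = 3*81 = 243
prod[16] = 2*max(14,162) = 2*162 = 324
prod[17] = 2*max(15,243) = 2*243 = 486
prod[18] = 3*max(15,243) = 3*243 = 729
prod[19] = 2*max(17,486) = 2*486 = 972
prod[20] = 2*max(18,729) = 2*729 = 1458
prod[21] = 3*max(18,729) = 3*729 = 2187
One optimal split: 3 + 3 + 3 + 3 + 3 + 3 + 3; product 3*3*3*3*3*3*3 = 2187.

2187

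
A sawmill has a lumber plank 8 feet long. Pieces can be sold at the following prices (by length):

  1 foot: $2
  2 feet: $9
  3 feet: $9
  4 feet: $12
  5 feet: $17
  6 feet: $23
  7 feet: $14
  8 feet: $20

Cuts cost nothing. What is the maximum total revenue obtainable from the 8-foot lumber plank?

Build v[k] bottom-up: v[k] = max over allowed piece i of (p[i] + v[k−i]).
v[1] = 2
v[2] = max(2+2, 9+0) = 9
v[3] = max(2+9, 9+2, 9+0) = 11
v[4] = max(2+11, 9+9, 9+2, 12+0) = 18
v[5] = max(2+18, 9+11, 9+9, 12+2, 17+0) = 20
v[6] = max(2+20, 9+18, 9+11, 12+9, 17+2, 23+0) = 27
v[7] = max(2+27, 9+20, 9+18, …, 23+2, 14+0) = 29
v[8] = max(2+29, 9+27, 9+20, …, 14+2, 20+0) = 36
One optimal cutting: 2 + 2 + 2 + 2 → $9 + $9 + $9 + $9 = $36.

36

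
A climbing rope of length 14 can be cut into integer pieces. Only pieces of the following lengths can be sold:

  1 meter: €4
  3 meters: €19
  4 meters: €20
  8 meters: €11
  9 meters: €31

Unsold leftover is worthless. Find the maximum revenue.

Consider every possible first cut. f[k] is the best of p[i]+f[k−i] over all sellable i≤k.
f[1] = 4
f[2] = 8  (first piece 1, then f[1]=4)
f[3] = max(4+8, 19+0) = 19
f[4] = max(4+19, 19+4, 20+0) = 23
f[5] = max(4+23, 19+8, 20+4) = 27
f[6] = max(4+27, 19+19, 20+8) = 38
f[7] = max(4+38, 19+23, 20+19) = 42
f[8] = max(4+42, 19+27, 20+23, 11+0) = 46
f[9] = max(4+46, 19+38, 20+27, 11+4, 31+0) = 57
f[10] = max(4+57, 19+42, 20+38, 11+8, 31+4) = 61
f[11] = max(4+61, 19+46, 20+42, 11+19, 31+8) = 65
f[12] = max(4+65, 19+57, 20+46, 11+23, 31+19) = 76
f[13] = max(4+76, 19+61, 20+57, 11+27, 31+23) = 80
f[14] = max(4+80, 19+65, 20+61, 11+38, 31+27) = 84
One optimal cutting: 3 + 3 + 3 + 3 + 1 + 1 → €84.

84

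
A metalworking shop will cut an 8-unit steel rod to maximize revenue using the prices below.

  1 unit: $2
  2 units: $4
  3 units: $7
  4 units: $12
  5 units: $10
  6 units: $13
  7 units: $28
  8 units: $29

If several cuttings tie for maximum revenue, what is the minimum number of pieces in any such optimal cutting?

2

Build r[k] bottom-up: r[k] = max over allowed piece i of (p[i] + r[k−i]).
r[1] = 2
r[2] = 4  (first piece 1, then r[1]=2)
r[3] = 7
r[4] = 12
r[5] = 14  (first piece 1, then r[4]=12)
r[6] = 16  (first piece 1, then r[5]=14)
r[7] = 28
r[8] = 30  (first piece 1, then r[7]=28)
Maximum revenue is $30.
Now minimize piece count subject to staying optimal: for each k, pieces[k] = 1 + min over i with p[i]+r[k−i]=r[k] of pieces[k−i].
pieces[5] = 2
pieces[6] = 2
pieces[7] = 1
pieces[8] = 2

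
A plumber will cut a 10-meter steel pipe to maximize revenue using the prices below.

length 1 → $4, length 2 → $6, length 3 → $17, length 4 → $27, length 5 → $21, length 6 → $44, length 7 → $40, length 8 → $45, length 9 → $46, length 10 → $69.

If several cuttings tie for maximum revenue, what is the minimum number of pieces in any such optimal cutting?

Consider every possible first cut. r[k] is the best of p[i]+r[k−i] over all sellable i≤k.
r[1] = 4
r[2] = max(4+4, 6+0) = 8
r[3] = max(4+8, 6+4, 17+0) = 17
r[4] = max(4+17, 6+8, 17+4, 27+0) = 27
r[5] = max(4+27, 6+17, 17+8, 27+4, 21+0) = 31
r[6] = max(4+31, 6+27, 17+17, 27+8, 21+4, 44+0) = 44
r[7] = max(4+44, 6+31, 17+27, …, 44+4, 40+0) = 48
r[8] = max(4+48, 6+44, 17+31, …, 40+4, 45+0) = 54
r[9] = max(4+54, 6+48, 17+44, …, 45+4, 46+0) = 61
r[10] = max(4+61, 6+54, 17+48, …, 46+4, 69+0) = 71
Maximum revenue is $71.
Now minimize piece count subject to staying optimal: for each k, pieces[k] = 1 + min over i with p[i]+r[k−i]=r[k] of pieces[k−i].
pieces[7] = 2
pieces[8] = 2
pieces[9] = 2
pieces[10] = 2

2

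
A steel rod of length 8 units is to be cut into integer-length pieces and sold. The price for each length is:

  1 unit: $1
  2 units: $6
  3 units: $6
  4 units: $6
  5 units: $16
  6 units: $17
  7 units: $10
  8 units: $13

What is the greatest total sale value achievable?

24

Build v[k] bottom-up: v[k] = max over allowed piece i of (p[i] + v[k−i]).
v[1] = 1
v[2] = max(1+1, 6+0) = 6
v[3] = max(1+6, 6+1, 6+0) = 7
v[4] = max(1+7, 6+6, 6+1, 6+0) = 12
v[5] = max(1+12, 6+7, 6+6, 6+1, 16+0) = 16
v[6] = max(1+16, 6+12, 6+7, 6+6, 16+1, 17+0) = 18
v[7] = max(1+18, 6+16, 6+12, …, 17+1, 10+0) = 22
v[8] = max(1+22, 6+18, 6+16, …, 10+1, 13+0) = 24
One optimal cutting: 2 + 2 + 2 + 2 → $6 + $6 + $6 + $6 = $24.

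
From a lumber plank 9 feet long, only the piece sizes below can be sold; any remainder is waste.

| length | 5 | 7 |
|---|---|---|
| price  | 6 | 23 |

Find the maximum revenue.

23

Let f[k] be the best obtainable value from length k. For each k, try every first piece i and keep the best of price[i] + f[k−i].
f[1] = 0
f[2] = 0
f[3] = 0
f[4] = 0
f[5] = 6
f[6] = 6
f[7] = max(6+0, 23+0) = 23
f[8] = max(6+0, 23+0) = 23
f[9] = max(6+0, 23+0) = 23
One optimal cutting: pieces 7 with 2 feet of scrap → $23.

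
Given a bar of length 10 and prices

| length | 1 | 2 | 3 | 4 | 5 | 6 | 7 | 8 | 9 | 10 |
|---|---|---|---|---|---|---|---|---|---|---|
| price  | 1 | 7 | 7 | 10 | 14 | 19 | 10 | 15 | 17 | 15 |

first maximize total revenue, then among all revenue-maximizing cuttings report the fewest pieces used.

5

Build r[k] bottom-up: r[k] = max over allowed piece i of (p[i] + r[k−i]).
r[1] = 1
r[2] = max(1+1, 7+0) = 7
r[3] = max(1+7, 7+1, 7+0) = 8
r[4] = max(1+8, 7+7, 7+1, 10+0) = 14
r[5] = max(1+14, 7+8, 7+7, 10+1, 14+0) = 15
r[6] = max(1+15, 7+14, 7+8, 10+7, 14+1, 19+0) = 21
r[7] = max(1+21, 7+15, 7+14, …, 19+1, 10+0) = 22
r[8] = max(1+22, 7+21, 7+15, …, 10+1, 15+0) = 28
r[9] = max(1+28, 7+22, 7+21, …, 15+1, 17+0) = 29
r[10] = max(1+29, 7+28, 7+22, …, 17+1, 15+0) = 35
Maximum revenue is €35.
Now minimize piece count subject to staying optimal: for each k, pieces[k] = 1 + min over i with p[i]+r[k−i]=r[k] of pieces[k−i].
pieces[7] = 4
pieces[8] = 4
pieces[9] = 5
pieces[10] = 5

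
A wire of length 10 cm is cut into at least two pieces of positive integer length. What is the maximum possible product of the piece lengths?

Let prod[k] be the best product for length k (with at least one cut). For each first piece i, the rest contributes max(k−i, prod[k−i]).
prod[2] = 1×max(1,0) = 1×1 = 1
prod[3] = max(1×2, 2×1) = 2
prod[4] = max(1×3, 2×2, 3×1) = 4
prod[5] = max(1×4, 2×3, 3×2, 4×1) = 6
prod[6] = max(1×6, 2×4, 3×3, 4×2, 5×1) = 9
prod[7] = max(1×9, 2×6, 3×4, 4×3, 5×2, 6×1) = 12
prod[8] = max(1×12, 2×9, 3×6, …, 6×2, 7×1) = 18
prod[9] = max(1×18, 2×12, 3×9, …, 7×2, 8×1) = 27
prod[10] = max(1×27, 2×18, 3×12, …, 8×2, 9×1) = 36
One optimal split: 3 + 3 + 2 + 2; product 3×3×2×2 = 36.

36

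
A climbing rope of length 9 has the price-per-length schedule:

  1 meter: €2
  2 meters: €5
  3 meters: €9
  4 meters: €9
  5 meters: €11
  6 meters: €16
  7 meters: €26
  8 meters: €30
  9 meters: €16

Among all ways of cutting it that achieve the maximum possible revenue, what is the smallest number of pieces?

2

Let r[k] be the best obtainable value from length k. For each k, try every first piece i and keep the best of price[i] + r[k−i].
r[1] = 2
r[2] = 5
r[3] = 9
r[4] = 11  (first piece 1, then r[3]=9)
r[5] = 14  (first piece 2, then r[3]=9)
r[6] = 18  (first piece 3, then r[3]=9)
r[7] = 26
r[8] = 30
r[9] = 32  (first piece 1, then r[8]=30)
Maximum revenue is €32.
Now minimize piece count subject to staying optimal: for each k, pieces[k] = 1 + min over i with p[i]+r[k−i]=r[k] of pieces[k−i].
pieces[6] = 2
pieces[7] = 1
pieces[8] = 1
pieces[9] = 2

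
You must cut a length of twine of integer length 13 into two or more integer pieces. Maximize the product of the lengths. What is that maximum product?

Let g[k] be the best product for length k (with at least one cut). For each first piece i, the rest contributes max(k−i, g[k−i]).
g[2] = 1*max(1,0) = 1*1 = 1
g[3] = 1*max(2,1) = 1*2 = 2
g[4] = 2*max(2,1) = 2*2 = 4
g[5] = 2*max(3,2) = 2*3 = 6
g[6] = 3*max(3,2) = 3*3 = 9
g[7] = 2*max(5,6) = 2*6 = 12
g[8] = 2*max(6,9) = 2*9 = 18
g[9] = 3*max(6,9) = 3*9 = 27
g[10] = 2*max(8,18) = 2*18 = 36
g[11] = 2*max(9,27) = 2*27 = 54
g[12] = 3*max(9,27) = 3*27 = 81
g[13] = 2*max(11,54) = 2*54 = 108
One optimal split: 3 + 3 + 3 + 2 + 2; product 3*3*3*2*2 = 108.

108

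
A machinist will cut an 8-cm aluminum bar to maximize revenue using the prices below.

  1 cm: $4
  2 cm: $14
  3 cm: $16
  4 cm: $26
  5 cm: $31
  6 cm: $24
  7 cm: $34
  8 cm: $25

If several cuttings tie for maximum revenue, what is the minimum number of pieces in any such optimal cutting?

4

Let r[k] be the best obtainable value from length k. For each k, try every first piece i and keep the best of price[i] + r[k−i].
r[1] = 4
r[2] = 14
r[3] = 18  (first piece 1, then r[2]=14)
r[4] = 28  (first piece 2, then r[2]=14)
r[5] = 32  (first piece 1, then r[4]=28)
r[6] = 42  (first piece 2, then r[4]=28)
r[7] = 46  (first piece 1, then r[6]=42)
r[8] = 56  (first piece 2, then r[6]=42)
Maximum revenue is $56.
Now minimize piece count subject to staying optimal: for each k, pieces[k] = 1 + min over i with p[i]+r[k−i]=r[k] of pieces[k−i].
pieces[5] = 3
pieces[6] = 3
pieces[7] = 4
pieces[8] = 4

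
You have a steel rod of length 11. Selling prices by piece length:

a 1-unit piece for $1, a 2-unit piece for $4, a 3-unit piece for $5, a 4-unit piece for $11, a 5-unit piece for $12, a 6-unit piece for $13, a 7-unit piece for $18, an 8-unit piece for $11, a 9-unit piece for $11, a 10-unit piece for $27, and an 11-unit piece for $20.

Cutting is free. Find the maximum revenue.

29

Consider every possible first cut. R[k] is the best of p[i]+R[k−i] over all sellable i≤k.
R[1] = 1
R[2] = 4
R[3] = 5  (first piece 1, then R[2]=4)
R[4] = 11
R[5] = 12  (first piece 1, then R[4]=11)
R[6] = 15  (first piece 2, then R[4]=11)
R[7] = 18
R[8] = 22  (first piece 4, then R[4]=11)
R[9] = 23  (first piece 1, then R[8]=22)
R[10] = 27
R[11] = 29  (first piece 4, then R[7]=18)
One optimal cutting: 7 + 4 → $18 + $11 = $29.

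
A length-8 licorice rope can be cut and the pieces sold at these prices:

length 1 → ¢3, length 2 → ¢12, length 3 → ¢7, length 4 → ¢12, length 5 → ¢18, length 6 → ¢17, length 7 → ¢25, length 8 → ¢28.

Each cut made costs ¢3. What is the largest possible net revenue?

Let v[k] be the best obtainable value from length k. For each k, try every first piece i and keep the best of price[i] + v[k−i] minus the 3 cut fee when i<k.
v[1] = 3
v[2] = 12
v[3] = 12  (first piece 1, then v[2]=12)
v[4] = 21  (first piece 2, then v[2]=12)
v[5] = 21  (first piece 1, then v[4]=21)
v[6] = 30  (first piece 2, then v[4]=21)
v[7] = 30  (first piece 1, then v[6]=30)
v[8] = 39  (first piece 2, then v[6]=30)
One optimal plan: pieces 2 + 2 + 2 + 2 (3 cuts) → ¢48 − ¢9 = ¢39.

39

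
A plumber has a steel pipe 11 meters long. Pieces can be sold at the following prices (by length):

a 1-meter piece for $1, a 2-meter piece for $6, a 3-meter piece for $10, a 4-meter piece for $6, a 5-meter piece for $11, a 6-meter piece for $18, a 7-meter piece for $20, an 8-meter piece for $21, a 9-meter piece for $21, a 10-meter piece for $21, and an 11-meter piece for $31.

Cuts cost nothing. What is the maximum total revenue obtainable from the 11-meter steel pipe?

36

Build v[k] bottom-up: v[k] = max over allowed piece i of (p[i] + v[k−i]).
v[1] = 1
v[2] = max(1+1, 6+0) = 6
v[3] = max(1+6, 6+1, 10+0) = 10
v[4] = max(1+10, 6+6, 10+1, 6+0) = 12
v[5] = max(1+12, 6+10, 10+6, 6+1, 11+0) = 16
v[6] = max(1+16, 6+12, 10+10, 6+6, 11+1, 18+0) = 20
v[7] = max(1+20, 6+16, 10+12, …, 18+1, 20+0) = 22
v[8] = max(1+22, 6+20, 10+16, …, 20+1, 21+0) = 26
v[9] = max(1+26, 6+22, 10+20, …, 21+1, 21+0) = 30
v[10] = max(1+30, 6+26, 10+22, …, 21+1, 21+0) = 32
v[11] = max(1+32, 6+30, 10+26, …, 21+1, 31+0) = 36
One optimal cutting: 3 + 3 + 3 + 2 → $10 + $10 + $10 + $6 = $36.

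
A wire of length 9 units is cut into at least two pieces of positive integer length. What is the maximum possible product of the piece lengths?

Fill P[k] for k=2..9: at each k try every first piece i and multiply by the better of (k−i) uncut or P[k−i].
P[2] = 1*max(1,0) = 1*1 = 1
P[3] = 1*max(2,1) = 1*2 = 2
P[4] = 2*max(2,1) = 2*2 = 4
P[5] = 2*max(3,2) = 2*3 = 6
P[6] = 3*max(3,2) = 3*3 = 9
P[7] = 2*max(5,6) = 2*6 = 12
P[8] = 2*max(6,9) = 2*9 = 18
P[9] = 3*max(6,9) = 3*9 = 27
One optimal split: 3 + 3 + 3; product 3*3*3 = 27.

27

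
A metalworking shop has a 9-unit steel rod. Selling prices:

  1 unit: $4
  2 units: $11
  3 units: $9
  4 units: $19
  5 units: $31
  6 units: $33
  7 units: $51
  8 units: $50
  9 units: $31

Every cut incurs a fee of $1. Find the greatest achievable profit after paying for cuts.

61

Consider every possible first cut. v[k] is the best of p[i]+v[k−i] over all sellable i≤k, charging 1 whenever i<k.
v[1] = 4
v[2] = 11
v[3] = 14  (first piece 1, then v[2]=11)
v[4] = 21  (first piece 2, then v[2]=11)
v[5] = 31
v[6] = 34  (first piece 1, then v[5]=31)
v[7] = 51
v[8] = 54  (first piece 1, then v[7]=51)
v[9] = 61  (first piece 2, then v[7]=51)
One optimal plan: pieces 7 + 2 (1 cut) → $62 − $1 = $61.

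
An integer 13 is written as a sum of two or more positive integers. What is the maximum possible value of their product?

Fill g[k] for k=2..13: at each k try every first piece i and multiply by the better of (k−i) uncut or g[k−i].
g[2] = 1·max(1,0) = 1·1 = 1
g[3] = 1·max(2,1) = 1·2 = 2
g[4] = 2·max(2,1) = 2·2 = 4
g[5] = 2·max(3,2) = 2·3 = 6
g[6] = 3·max(3,2) = 3·3 = 9
g[7] = 2·max(5,6) = 2·6 = 12
g[8] = 2·max(6,9) = 2·9 = 18
g[9] = 3·max(6,9) = 3·9 = 27
g[10] = 2·max(8,18) = 2·18 = 36
g[11] = 2·max(9,27) = 2·27 = 54
g[12] = 3·max(9,27) = 3·27 = 81
g[13] = 2·max(11,54) = 2·54 = 108
One optimal split: 3 + 3 + 3 + 2 + 2; product 3·3·3·2·2 = 108.

108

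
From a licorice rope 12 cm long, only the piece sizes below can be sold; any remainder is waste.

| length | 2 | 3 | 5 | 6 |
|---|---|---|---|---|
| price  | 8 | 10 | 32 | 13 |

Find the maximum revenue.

72

Consider every possible first cut. f[k] is the best of p[i]+f[k−i] over all sellable i≤k.
f[1] = 0
f[2] = 8
f[3] = max(8+0, 10+0) = 10
f[4] = max(8+8, 10+0) = 16
f[5] = max(8+10, 10+8, 32+0) = 32
f[6] = max(8+16, 10+10, 32+0, 13+0) = 32
f[7] = max(8+32, 10+16, 32+8, 13+0) = 40
f[8] = max(8+32, 10+32, 32+10, 13+8) = 42
f[9] = max(8+40, 10+32, 32+16, 13+10) = 48
f[10] = max(8+42, 10+40, 32+32, 13+16) = 64
f[11] = max(8+48, 10+42, 32+32, 13+32) = 64
f[12] = max(8+64, 10+48, 32+40, 13+32) = 72
One optimal cutting: 5 + 5 + 2 → ¢72.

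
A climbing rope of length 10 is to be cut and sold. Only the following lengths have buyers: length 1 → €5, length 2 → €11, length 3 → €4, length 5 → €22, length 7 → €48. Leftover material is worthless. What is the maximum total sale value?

64

Let best[k] be the best obtainable value from length k. For each k, try every first piece i and keep the best of price[i] + best[k−i].
best[1] = 5
best[2] = max(5+5, 11+0) = 11
best[3] = max(5+11, 11+5, 4+0) = 16
best[4] = max(5+16, 11+11, 4+5) = 22
best[5] = max(5+22, 11+16, 4+11, 22+0) = 27
best[6] = max(5+27, 11+22, 4+16, 22+5) = 33
best[7] = max(5+33, 11+27, 4+22, 22+11, 48+0) = 48
best[8] = max(5+48, 11+33, 4+27, 22+16, 48+5) = 53
best[9] = max(5+53, 11+48, 4+33, 22+22, 48+11) = 59
best[10] = max(5+59, 11+53, 4+48, 22+27, 48+16) = 64
One optimal cutting: 7 + 2 + 1 → €64.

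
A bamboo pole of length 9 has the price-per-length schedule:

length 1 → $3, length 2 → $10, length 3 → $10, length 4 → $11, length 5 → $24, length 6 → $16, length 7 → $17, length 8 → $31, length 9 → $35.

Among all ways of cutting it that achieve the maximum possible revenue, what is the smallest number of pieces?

3

Let r[k] be the best obtainable value from length k. For each k, try every first piece i and keep the best of price[i] + r[k−i].
r[1] = 3
r[2] = 10
r[3] = 13  (first piece 1, then r[2]=10)
r[4] = 20  (first piece 2, then r[2]=10)
r[5] = 24
r[6] = 30  (first piece 2, then r[4]=20)
r[7] = 34  (first piece 2, then r[5]=24)
r[8] = 40  (first piece 2, then r[6]=30)
r[9] = 44  (first piece 2, then r[7]=34)
Maximum revenue is $44.
Now minimize piece count subject to staying optimal: for each k, pieces[k] = 1 + min over i with p[i]+r[k−i]=r[k] of pieces[k−i].
pieces[6] = 3
pieces[7] = 2
pieces[8] = 4
pieces[9] = 3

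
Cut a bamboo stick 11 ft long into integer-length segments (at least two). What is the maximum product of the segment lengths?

Define prod[k] = max over 1≤i<k of i · max(k−i, prod[k−i]); the inner max lets the remainder stay uncut if that's better.
prod[2] = 1×max(1,0) = 1×1 = 1
prod[3] = max(1×2, 2×1) = 2
prod[4] = max(1×3, 2×2, 3×1) = 4
prod[5] = max(1×4, 2×3, 3×2, 4×1) = 6
prod[6] = max(1×6, 2×4, 3×3, 4×2, 5×1) = 9
prod[7] = max(1×9, 2×6, 3×4, 4×3, 5×2, 6×1) = 12
prod[8] = max(1×12, 2×9, 3×6, …, 6×2, 7×1) = 18
prod[9] = max(1×18, 2×12, 3×9, …, 7×2, 8×1) = 27
prod[10] = max(1×27, 2×18, 3×12, …, 8×2, 9×1) = 36
prod[11] = max(1×36, 2×27, 3×18, …, 9×2, 10×1) = 54
One optimal split: 3 + 3 + 3 + 2; product 3×3×3×2 = 54.

54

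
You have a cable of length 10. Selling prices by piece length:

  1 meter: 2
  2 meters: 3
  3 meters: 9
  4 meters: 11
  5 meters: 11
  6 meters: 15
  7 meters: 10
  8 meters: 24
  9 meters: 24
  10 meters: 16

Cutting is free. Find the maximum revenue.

29

Consider every possible first cut. v[k] is the best of p[i]+v[k−i] over all sellable i≤k.
v[1] = 2
v[2] = 4  (first piece 1, then v[1]=2)
v[3] = 9
v[4] = 11  (first piece 1, then v[3]=9)
v[5] = 13  (first piece 1, then v[4]=11)
v[6] = 18  (first piece 3, then v[3]=9)
v[7] = 20  (first piece 1, then v[6]=18)
v[8] = 24
v[9] = 27  (first piece 3, then v[6]=18)
v[10] = 29  (first piece 1, then v[9]=27)
One optimal cutting: 3 + 3 + 3 + 1 → 9 + 9 + 9 + 2 = 29.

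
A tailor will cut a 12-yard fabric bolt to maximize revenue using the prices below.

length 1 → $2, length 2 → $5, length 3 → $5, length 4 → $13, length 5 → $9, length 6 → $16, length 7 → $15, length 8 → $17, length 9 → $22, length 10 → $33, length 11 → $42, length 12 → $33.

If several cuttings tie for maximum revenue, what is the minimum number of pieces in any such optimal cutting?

Let r[k] be the best obtainable value from length k. For each k, try every first piece i and keep the best of price[i] + r[k−i].
r[1] = 2
r[2] = 5
r[3] = 7  (first piece 1, then r[2]=5)
r[4] = 13
r[5] = 15  (first piece 1, then r[4]=13)
r[6] = 18  (first piece 2, then r[4]=13)
r[7] = 20  (first piece 1, then r[6]=18)
r[8] = 26  (first piece 4, then r[4]=13)
r[9] = 28  (first piece 1, then r[8]=26)
r[10] = 33
r[11] = 42
r[12] = 44  (first piece 1, then r[11]=42)
Maximum revenue is $44.
Now minimize piece count subject to staying optimal: for each k, pieces[k] = 1 + min over i with p[i]+r[k−i]=r[k] of pieces[k−i].
pieces[9] = 3
pieces[10] = 1
pieces[11] = 1
pieces[12] = 2

2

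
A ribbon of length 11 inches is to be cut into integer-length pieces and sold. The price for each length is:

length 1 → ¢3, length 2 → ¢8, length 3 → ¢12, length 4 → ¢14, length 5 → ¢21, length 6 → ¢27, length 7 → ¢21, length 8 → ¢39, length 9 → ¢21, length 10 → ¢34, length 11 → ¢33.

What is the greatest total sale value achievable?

Let v[k] be the best obtainable value from length k. For each k, try every first piece i and keep the best of price[i] + v[k−i].
v[1] = 3
v[2] = 8
v[3] = 12
v[4] = 16  (first piece 2, then v[2]=8)
v[5] = 21
v[6] = 27
v[7] = 30  (first piece 1, then v[6]=27)
v[8] = 39
v[9] = 42  (first piece 1, then v[8]=39)
v[10] = 47  (first piece 2, then v[8]=39)
v[11] = 51  (first piece 3, then v[8]=39)
One optimal cutting: 8 + 3 → ¢39 + ¢12 = ¢51.

51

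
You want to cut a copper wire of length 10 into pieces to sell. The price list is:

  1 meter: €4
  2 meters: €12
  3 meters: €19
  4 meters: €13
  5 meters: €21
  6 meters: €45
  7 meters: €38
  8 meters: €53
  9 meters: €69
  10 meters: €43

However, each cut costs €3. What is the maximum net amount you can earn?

70

Consider every possible first cut. r[k] is the best of p[i]+r[k−i] over all sellable i≤k, charging 3 whenever i<k.
r[1] = 4
r[2] = max(4+4-3, 12+0) = 12
r[3] = max(4+12-3, 12+4-3, 19+0) = 19
r[4] = max(4+19-3, 12+12-3, 19+4-3, 13+0) = 21
r[5] = max(4+21-3, 12+19-3, 19+12-3, 13+4-3, 21+0) = 28
r[6] = max(4+28-3, 12+21-3, 19+19-3, 13+12-3, 21+4-3, 45+0) = 45
r[7] = max(4+45-3, 12+28-3, 19+21-3, …, 45+4-3, 38+0) = 46
r[8] = max(4+46-3, 12+45-3, 19+28-3, …, 38+4-3, 53+0) = 54
r[9] = max(4+54-3, 12+46-3, 19+45-3, …, 53+4-3, 69+0) = 69
r[10] = max(4+69-3, 12+54-3, 19+46-3, …, 69+4-3, 43+0) = 70
One optimal plan: pieces 9 + 1 (1 cut) → €73 − €3 = €70.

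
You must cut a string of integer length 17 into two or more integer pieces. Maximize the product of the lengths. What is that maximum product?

486

Fill f[k] for k=2..17: at each k try every first piece i and multiply by the better of (k−i) uncut or f[k−i].
f[2] = 1×max(1,0) = 1×1 = 1
f[3] = 1×max(2,1) = 1×2 = 2
f[4] = 2×max(2,1) = 2×2 = 4
f[5] = 2×max(3,2) = 2×3 = 6
f[6] = 3×max(3,2) = 3×3 = 9
f[7] = 2×max(5,6) = 2×6 = 12
f[8] = 2×max(6,9) = 2×9 = 18
f[9] = 3×max(6,9) = 3×9 = 27
f[10] = 2×max(8,18) = 2×18 = 36
f[11] = 2×max(9,27) = 2×27 = 54
f[12] = 3×max(9,27) = 3×27 = 81
f[13] = 2×max(11,54) = 2×54 = 108
f[14] = 2×max(12,81) = 2×81 = 162
f[15] = 3×max(12,81) = 3×81 = 243
f[16] = 2×max(14,162) = 2×162 = 324
f[17] = 2×max(15,243) = 2×243 = 486
One optimal split: 3 + 3 + 3 + 3 + 3 + 2; product 3×3×3×3×3×2 = 486.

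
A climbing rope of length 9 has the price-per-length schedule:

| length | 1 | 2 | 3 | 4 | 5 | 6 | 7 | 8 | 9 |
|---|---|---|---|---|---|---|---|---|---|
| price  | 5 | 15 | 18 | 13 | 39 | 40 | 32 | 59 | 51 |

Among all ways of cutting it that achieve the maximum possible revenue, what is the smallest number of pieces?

3

Let r[k] be the best obtainable value from length k. For each k, try every first piece i and keep the best of price[i] + r[k−i].
r[1] = 5
r[2] = max(5+5, 15+0) = 15
r[3] = max(5+15, 15+5, 18+0) = 20
r[4] = max(5+20, 15+15, 18+5, 13+0) = 30
r[5] = max(5+30, 15+20, 18+15, 13+5, 39+0) = 39
r[6] = max(5+39, 15+30, 18+20, 13+15, 39+5, 40+0) = 45
r[7] = max(5+45, 15+39, 18+30, …, 40+5, 32+0) = 54
r[8] = max(5+54, 15+45, 18+39, …, 32+5, 59+0) = 60
r[9] = max(5+60, 15+54, 18+45, …, 59+5, 51+0) = 69
Maximum revenue is €69.
Now minimize piece count subject to staying optimal: for each k, pieces[k] = 1 + min over i with p[i]+r[k−i]=r[k] of pieces[k−i].
pieces[6] = 3
pieces[7] = 2
pieces[8] = 4
pieces[9] = 3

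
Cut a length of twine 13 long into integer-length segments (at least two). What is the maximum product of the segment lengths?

108

Define f[k] = max over 1≤i<k of i · max(k−i, f[k−i]); the inner max lets the remainder stay uncut if that's better.
f[2] = 1*max(1,0) = 1*1 = 1
f[3] = 1*max(2,1) = 1*2 = 2
f[4] = 2*max(2,1) = 2*2 = 4
f[5] = 2*max(3,2) = 2*3 = 6
f[6] = 3*max(3,2) = 3*3 = 9
f[7] = 2*max(5,6) = 2*6 = 12
f[8] = 2*max(6,9) = 2*9 = 18
f[9] = 3*max(6,9) = 3*9 = 27
f[10] = 2*max(8,18) = 2*18 = 36
f[11] = 2*max(9,27) = 2*27 = 54
f[12] = 3*max(9,27) = 3*27 = 81
f[13] = 2*max(11,54) = 2*54 = 108
One optimal split: 3 + 3 + 3 + 2 + 2; product 3*3*3*2*2 = 108.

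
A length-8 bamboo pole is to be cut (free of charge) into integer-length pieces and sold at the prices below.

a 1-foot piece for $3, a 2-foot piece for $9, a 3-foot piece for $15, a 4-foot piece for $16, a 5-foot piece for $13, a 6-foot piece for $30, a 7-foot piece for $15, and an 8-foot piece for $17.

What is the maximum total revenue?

39

Consider every possible first cut. r[k] is the best of p[i]+r[k−i] over all sellable i≤k.
r[1] = 3
r[2] = 9
r[3] = 15
r[4] = 18  (first piece 1, then r[3]=15)
r[5] = 24  (first piece 2, then r[3]=15)
r[6] = 30  (first piece 3, then r[3]=15)
r[7] = 33  (first piece 1, then r[6]=30)
r[8] = 39  (first piece 2, then r[6]=30)
One optimal cutting: 3 + 3 + 2 → $15 + $15 + $9 = $39.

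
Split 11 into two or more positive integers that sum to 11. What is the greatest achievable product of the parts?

Define m[k] = max over 1≤i<k of i · max(k−i, m[k−i]); the inner max lets the remainder stay uncut if that's better.
m[2] = 1·max(1,0) = 1·1 = 1
m[3] = 1·max(2,1) = 1·2 = 2
m[4] = 2·max(2,1) = 2·2 = 4
m[5] = 2·max(3,2) = 2·3 = 6
m[6] = 3·max(3,2) = 3·3 = 9
m[7] = 2·max(5,6) = 2·6 = 12
m[8] = 2·max(6,9) = 2·9 = 18
m[9] = 3·max(6,9) = 3·9 = 27
m[10] = 2·max(8,18) = 2·18 = 36
m[11] = 2·max(9,27) = 2·27 = 54
One optimal split: 3 + 3 + 3 + 2; product 3·3·3·2 = 54.

54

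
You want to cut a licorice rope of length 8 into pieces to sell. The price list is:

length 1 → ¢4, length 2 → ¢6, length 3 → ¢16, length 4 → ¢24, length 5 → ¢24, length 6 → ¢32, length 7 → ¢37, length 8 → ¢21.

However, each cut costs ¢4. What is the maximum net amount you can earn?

Build net[k] bottom-up: net[k] = max over allowed piece i of (p[i] + net[k−i]) − 4 per cut.
net[1] = 4
net[2] = max(4+4-4, 6+0) = 6
net[3] = max(4+6-4, 6+4-4, 16+0) = 16
net[4] = max(4+16-4, 6+6-4, 16+4-4, 24+0) = 24
net[5] = max(4+24-4, 6+16-4, 16+6-4, 24+4-4, 24+0) = 24
net[6] = max(4+24-4, 6+24-4, 16+16-4, 24+6-4, 24+4-4, 32+0) = 32
net[7] = max(4+32-4, 6+24-4, 16+24-4, …, 32+4-4, 37+0) = 37
net[8] = max(4+37-4, 6+32-4, 16+24-4, …, 37+4-4, 21+0) = 44
One optimal plan: pieces 4 + 4 (1 cut) → ¢48 − ¢4 = ¢44.

44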